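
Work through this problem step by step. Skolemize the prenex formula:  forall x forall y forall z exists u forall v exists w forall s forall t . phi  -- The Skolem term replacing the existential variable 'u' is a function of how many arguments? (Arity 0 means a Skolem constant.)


Quantifier prefix: forall x forall y forall z exists u forall v exists w forall s forall t
'u' is existentially quantified at position 4.
Universal variables preceding it: x, y, z
Skolem function arity = 3

3


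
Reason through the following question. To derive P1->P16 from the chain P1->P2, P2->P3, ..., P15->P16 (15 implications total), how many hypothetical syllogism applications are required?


With 15 implications in a chain connecting 16 propositions:
P1->P2, P2->P3, ..., P15->P16
Steps needed = (number of implications) - 1 = 15 - 1 = 14

14


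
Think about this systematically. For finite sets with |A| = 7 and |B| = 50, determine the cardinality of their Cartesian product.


The Cartesian product A x B contains all ordered pairs (a, b).
|A x B| = |A| * |B| = 7 * 50 = 350

350


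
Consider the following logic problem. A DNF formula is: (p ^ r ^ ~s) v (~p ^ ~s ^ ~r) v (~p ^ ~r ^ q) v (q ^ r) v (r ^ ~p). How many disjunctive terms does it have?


A DNF formula is a disjunction of terms (conjunctions).
Terms are separated by v.
Counting the disjuncts: 5 terms.

5


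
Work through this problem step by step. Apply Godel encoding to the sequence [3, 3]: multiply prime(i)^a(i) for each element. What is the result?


Encode each element as an exponent of the corresponding prime:
  2^3 = 8
  3^3 = 27
Product = 8 * 27 = 216

216


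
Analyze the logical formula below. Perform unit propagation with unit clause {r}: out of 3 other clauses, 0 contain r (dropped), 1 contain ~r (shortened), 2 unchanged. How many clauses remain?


Satisfied (removed): 0
Shortened (remain): 1
Unchanged (remain): 2
Remaining = 1 + 2 = 3

3


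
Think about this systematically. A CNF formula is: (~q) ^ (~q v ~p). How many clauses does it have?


A CNF formula is a conjunction of clauses.
Clauses are separated by ^.
Counting the conjuncts: 2 clauses.

2


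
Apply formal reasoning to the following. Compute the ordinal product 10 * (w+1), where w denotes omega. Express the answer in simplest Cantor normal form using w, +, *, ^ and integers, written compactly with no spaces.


Compute 10 * (w+1).
Ordinal * is associative and left-distributive over +, but NOT commutative; for finite n>1, n*w = w but w*n stays w*n.
By left-distributivity: 10 * (w+1) = 10*w + 10*1 = w + 10 = w+10.
Result = w+10

w+10


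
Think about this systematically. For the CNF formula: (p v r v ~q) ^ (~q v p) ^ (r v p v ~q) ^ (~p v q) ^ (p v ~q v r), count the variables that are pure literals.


Check each variable for pure literal status:
p: mixed (not pure)
q: mixed (not pure)
r: pure positive
Pure literal count = 1

1


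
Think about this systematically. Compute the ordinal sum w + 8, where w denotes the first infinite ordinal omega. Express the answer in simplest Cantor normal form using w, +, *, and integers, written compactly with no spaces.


Compute w + 8.
Ordinal + is associative but NOT commutative; for finite n>0, n + w = w but w + n stays w+n.
w + 8 is already in normal form (a successor ordinal beyond w).
Result = w+8

w+8


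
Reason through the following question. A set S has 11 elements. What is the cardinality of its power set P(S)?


The power set of a set with n elements has 2^n elements.
|P(S)| = 2^11 = 2048

2048


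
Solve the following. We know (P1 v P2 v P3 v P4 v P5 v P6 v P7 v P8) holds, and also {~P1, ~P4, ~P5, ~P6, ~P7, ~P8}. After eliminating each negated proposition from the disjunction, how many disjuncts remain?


Original disjuncts (8): P1, P2, P3, P4, P5, P6, P7, P8
Negated (eliminate): ~P1, ~P4, ~P5, ~P6, ~P7, ~P8
Remaining disjuncts: P2, P3
Count = 8 - 6 = 2

2


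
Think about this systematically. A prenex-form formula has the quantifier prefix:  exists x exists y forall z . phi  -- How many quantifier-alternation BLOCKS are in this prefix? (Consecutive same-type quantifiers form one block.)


Quantifier-type sequence: E E A  (A=forall, E=exists)
Group into maximal same-type runs:
  Ex2 | Ax1
Number of blocks = 2

2


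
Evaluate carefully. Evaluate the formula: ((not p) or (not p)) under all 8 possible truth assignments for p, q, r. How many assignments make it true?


Check all 8 assignments:
p=0, q=0, r=0: 1
p=0, q=0, r=1: 1
p=0, q=1, r=0: 1
p=0, q=1, r=1: 1
p=1, q=0, r=0: 0
p=1, q=0, r=1: 0
p=1, q=1, r=0: 0
p=1, q=1, r=1: 0
Count of True = 4

4


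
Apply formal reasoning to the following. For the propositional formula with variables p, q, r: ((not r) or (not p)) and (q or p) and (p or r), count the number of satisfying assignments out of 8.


Evaluate all 8 assignments for p, q, r:
p=0, q=0, r=0: 0
p=0, q=0, r=1: 0
p=0, q=1, r=0: 0
p=0, q=1, r=1: 1
p=1, q=0, r=0: 1
p=1, q=0, r=1: 0
p=1, q=1, r=0: 1
p=1, q=1, r=1: 0
Satisfying count = 3

3


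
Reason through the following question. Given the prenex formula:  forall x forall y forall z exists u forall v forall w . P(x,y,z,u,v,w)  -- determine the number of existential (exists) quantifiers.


Quantifier prefix: forall x forall y forall z exists u forall v forall w
Mark each quantifier type:
  U U U E U U
Universal count = 5, Existential count = 1
Asked for existential (exists) quantifiers: 1

1


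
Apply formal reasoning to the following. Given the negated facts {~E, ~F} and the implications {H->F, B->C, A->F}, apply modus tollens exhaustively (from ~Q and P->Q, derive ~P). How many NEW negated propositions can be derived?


Initial negated facts: {~E, ~F}
Apply modus tollens to closure:
  ~F and H->F  =>  ~H
  ~F and A->F  =>  ~A
Final negated: {~A, ~E, ~F, ~H}
New negations: {~A, ~H}
Count = 2

2


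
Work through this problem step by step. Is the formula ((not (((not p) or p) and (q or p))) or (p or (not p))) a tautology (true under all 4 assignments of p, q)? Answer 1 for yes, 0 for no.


Check all 4 assignments:
p=0, q=0: 1
p=0, q=1: 1
p=1, q=0: 1
p=1, q=1: 1
Satisfying count = 4/4.
Tautology iff count = 4: yes.

1


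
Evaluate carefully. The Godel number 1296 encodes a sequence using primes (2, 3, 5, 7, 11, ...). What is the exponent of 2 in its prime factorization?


Factorize 1296 by dividing by 2 repeatedly.
Division steps: 2 divides 1296 exactly 4 time(s).
Exponent of 2 = 4

4


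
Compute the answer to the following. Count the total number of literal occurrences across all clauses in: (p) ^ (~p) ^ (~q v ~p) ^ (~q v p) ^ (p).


Counting literals in each clause:
Clause 1: 1 literal(s)
Clause 2: 1 literal(s)
Clause 3: 2 literal(s)
Clause 4: 2 literal(s)
Clause 5: 1 literal(s)
Total = 7

7


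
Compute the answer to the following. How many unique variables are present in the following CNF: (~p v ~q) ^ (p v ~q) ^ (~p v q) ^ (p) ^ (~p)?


Identify each variable that appears in the formula.
Variables found: p, q
Count = 2

2


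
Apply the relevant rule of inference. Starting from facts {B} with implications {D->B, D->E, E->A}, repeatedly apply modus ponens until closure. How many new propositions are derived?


Initial facts: {B}
Apply modus ponens to closure:
  (no implication fires)
Final known: {B}
New propositions: {(none)}
Count = 0

0


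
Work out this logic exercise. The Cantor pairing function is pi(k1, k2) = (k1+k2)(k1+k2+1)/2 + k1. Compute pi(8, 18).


k1 + k2 = 26
(k1+k2)(k1+k2+1)/2 = 26 * 27 / 2 = 351
pi = 351 + 8 = 359

359


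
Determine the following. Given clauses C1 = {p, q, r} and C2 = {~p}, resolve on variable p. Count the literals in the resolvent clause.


Remove p from C1 and ~p from C2.
C1 remainder: {q, r}
C2 remainder: {}
Union (resolvent): {q, r}
Resolvent has 2 literal(s).

2


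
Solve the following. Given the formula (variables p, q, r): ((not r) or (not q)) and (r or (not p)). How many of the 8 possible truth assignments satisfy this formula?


Evaluate all 8 assignments for p, q, r:
p=0, q=0, r=0: 1
p=0, q=0, r=1: 1
p=0, q=1, r=0: 1
p=0, q=1, r=1: 0
p=1, q=0, r=0: 0
p=1, q=0, r=1: 1
p=1, q=1, r=0: 0
p=1, q=1, r=1: 0
Satisfying count = 4

4


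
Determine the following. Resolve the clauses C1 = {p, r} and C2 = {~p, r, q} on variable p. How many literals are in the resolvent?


Remove p from C1 and ~p from C2.
C1 remainder: {r}
C2 remainder: {r, q}
Union (resolvent): {q, r}
Resolvent has 2 literal(s).

2


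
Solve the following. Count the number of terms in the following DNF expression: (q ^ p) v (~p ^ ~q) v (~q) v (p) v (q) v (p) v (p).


A DNF formula is a disjunction of terms (conjunctions).
Terms are separated by v.
Counting the disjuncts: 7 terms.

7


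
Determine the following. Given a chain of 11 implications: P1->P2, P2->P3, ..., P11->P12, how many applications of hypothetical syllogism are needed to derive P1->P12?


With 11 implications in a chain connecting 12 propositions:
P1->P2, P2->P3, ..., P11->P12
Steps needed = (number of implications) - 1 = 11 - 1 = 10

10


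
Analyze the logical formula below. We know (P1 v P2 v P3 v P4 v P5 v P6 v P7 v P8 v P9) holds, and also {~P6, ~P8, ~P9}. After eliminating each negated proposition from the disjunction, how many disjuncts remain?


Original disjuncts (9): P1, P2, P3, P4, P5, P6, P7, P8, P9
Negated (eliminate): ~P6, ~P8, ~P9
Remaining disjuncts: P1, P2, P3, P4, P5, P7
Count = 9 - 3 = 6

6


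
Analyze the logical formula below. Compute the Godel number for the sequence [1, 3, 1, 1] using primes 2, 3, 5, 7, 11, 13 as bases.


Encode each element as an exponent of the corresponding prime:
  2^1 = 2
  3^3 = 27
  5^1 = 5
  7^1 = 7
Product = 2 * 27 * 5 * 7 = 1890

1890


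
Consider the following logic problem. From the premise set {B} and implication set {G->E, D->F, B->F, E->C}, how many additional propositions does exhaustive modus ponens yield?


Initial facts: {B}
Apply modus ponens to closure:
  B and B->F  =>  F
Final known: {B, F}
New propositions: {F}
Count = 1

1


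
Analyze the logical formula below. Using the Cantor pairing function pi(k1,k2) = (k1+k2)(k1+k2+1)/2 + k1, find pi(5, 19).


k1 + k2 = 24
(k1+k2)(k1+k2+1)/2 = 24 * 25 / 2 = 300
pi = 300 + 5 = 305

305


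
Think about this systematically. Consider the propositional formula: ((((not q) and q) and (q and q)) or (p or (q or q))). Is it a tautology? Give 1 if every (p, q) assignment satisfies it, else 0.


Check all 4 assignments:
p=0, q=0: 0
p=0, q=1: 1
p=1, q=0: 1
p=1, q=1: 1
Satisfying count = 3/4.
Tautology iff count = 4: no.

0


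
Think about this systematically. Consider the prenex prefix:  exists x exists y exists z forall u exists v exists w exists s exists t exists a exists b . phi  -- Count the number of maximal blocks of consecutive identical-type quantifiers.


Quantifier-type sequence: E E E A E E E E E E  (A=forall, E=exists)
Group into maximal same-type runs:
  Ex3 | Ax1 | Ex6
Number of blocks = 3

3


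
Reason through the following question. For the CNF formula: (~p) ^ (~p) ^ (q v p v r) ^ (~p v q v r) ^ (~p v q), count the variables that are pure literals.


Check each variable for pure literal status:
p: mixed (not pure)
q: pure positive
r: pure positive
Pure literal count = 2

2


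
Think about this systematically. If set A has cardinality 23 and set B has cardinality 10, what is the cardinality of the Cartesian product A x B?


The Cartesian product A x B contains all ordered pairs (a, b).
|A x B| = |A| * |B| = 23 * 10 = 230

230


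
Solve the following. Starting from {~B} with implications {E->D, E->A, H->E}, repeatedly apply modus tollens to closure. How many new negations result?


Initial negated facts: {~B}
Apply modus tollens to closure:
  (no implication fires)
Final negated: {~B}
New negations: {(none)}
Count = 0

0


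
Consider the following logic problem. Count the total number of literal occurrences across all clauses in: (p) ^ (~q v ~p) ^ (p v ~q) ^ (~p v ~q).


Counting literals in each clause:
Clause 1: 1 literal(s)
Clause 2: 2 literal(s)
Clause 3: 2 literal(s)
Clause 4: 2 literal(s)
Total = 7

7


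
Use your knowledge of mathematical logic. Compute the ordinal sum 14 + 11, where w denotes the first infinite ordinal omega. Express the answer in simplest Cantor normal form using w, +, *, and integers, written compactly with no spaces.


Compute 14 + 11.
Ordinal + is associative but NOT commutative; for finite n>0, n + w = w but w + n stays w+n.
Both operands finite; ordinal + agrees with natural +: 14 + 11 = 25.
Result = 25

25


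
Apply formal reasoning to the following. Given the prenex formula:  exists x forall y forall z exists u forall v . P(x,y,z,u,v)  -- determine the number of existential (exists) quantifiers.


Quantifier prefix: exists x forall y forall z exists u forall v
Mark each quantifier type:
  E U U E U
Universal count = 3, Existential count = 2
Asked for existential (exists) quantifiers: 2

2


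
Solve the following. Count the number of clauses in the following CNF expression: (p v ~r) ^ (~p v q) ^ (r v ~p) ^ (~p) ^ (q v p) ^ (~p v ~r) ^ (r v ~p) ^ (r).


A CNF formula is a conjunction of clauses.
Clauses are separated by ^.
Counting the conjuncts: 8 clauses.

8


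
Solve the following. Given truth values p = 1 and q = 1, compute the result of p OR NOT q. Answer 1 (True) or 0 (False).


p = 1, q = 1
Operation: p OR NOT q
Evaluate: 1 OR NOT 1 = 1

1


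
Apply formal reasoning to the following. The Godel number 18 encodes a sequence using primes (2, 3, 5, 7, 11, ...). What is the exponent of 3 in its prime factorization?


Factorize 18 by dividing by 3 repeatedly.
Division steps: 3 divides 18 exactly 2 time(s).
Exponent of 3 = 2

2


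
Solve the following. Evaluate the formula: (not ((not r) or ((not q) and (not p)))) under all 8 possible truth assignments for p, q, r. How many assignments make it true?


Check all 8 assignments:
p=0, q=0, r=0: 0
p=0, q=0, r=1: 0
p=0, q=1, r=0: 0
p=0, q=1, r=1: 1
p=1, q=0, r=0: 0
p=1, q=0, r=1: 1
p=1, q=1, r=0: 0
p=1, q=1, r=1: 1
Count of True = 3

3


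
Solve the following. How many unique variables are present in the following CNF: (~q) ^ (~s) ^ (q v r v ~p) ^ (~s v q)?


Identify each variable that appears in the formula.
Variables found: p, q, r, s
Count = 4

4


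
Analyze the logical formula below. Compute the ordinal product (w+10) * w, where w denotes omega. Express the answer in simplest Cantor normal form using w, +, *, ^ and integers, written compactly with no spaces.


Compute (w+10) * w.
Ordinal * is associative and left-distributive over +, but NOT commutative; for finite n>1, n*w = w but w*n stays w*n.
(w+10) * w = sup{(w+10)*k : k<w} = sup{w*k+10} = w^2 (the +10 tail is absorbed in the limit).
Result = w^2

w^2


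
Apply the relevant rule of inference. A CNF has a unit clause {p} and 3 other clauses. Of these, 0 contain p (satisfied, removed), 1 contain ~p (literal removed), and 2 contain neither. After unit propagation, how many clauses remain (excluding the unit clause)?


Satisfied (removed): 0
Shortened (remain): 1
Unchanged (remain): 2
Remaining = 1 + 2 = 3

3


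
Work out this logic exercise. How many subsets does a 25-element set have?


The power set of a set with n elements has 2^n elements.
|P(S)| = 2^25 = 33554432

33554432


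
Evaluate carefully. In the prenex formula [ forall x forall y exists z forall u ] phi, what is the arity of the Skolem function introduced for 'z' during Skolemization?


Quantifier prefix: forall x forall y exists z forall u
'z' is existentially quantified at position 3.
Universal variables preceding it: x, y
Skolem function arity = 2

2


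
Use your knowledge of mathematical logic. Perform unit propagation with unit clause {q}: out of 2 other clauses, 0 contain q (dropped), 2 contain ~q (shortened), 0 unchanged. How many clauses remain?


Satisfied (removed): 0
Shortened (remain): 2
Unchanged (remain): 0
Remaining = 2 + 0 = 2

2


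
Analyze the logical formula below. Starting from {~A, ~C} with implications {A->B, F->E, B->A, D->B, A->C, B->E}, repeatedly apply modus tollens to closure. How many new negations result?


Initial negated facts: {~A, ~C}
Apply modus tollens to closure:
  ~A and B->A  =>  ~B
  ~B and D->B  =>  ~D
Final negated: {~A, ~B, ~C, ~D}
New negations: {~B, ~D}
Count = 2

2


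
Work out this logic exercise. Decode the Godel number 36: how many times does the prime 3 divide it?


Factorize 36 by dividing by 3 repeatedly.
Division steps: 3 divides 36 exactly 2 time(s).
Exponent of 3 = 2

2


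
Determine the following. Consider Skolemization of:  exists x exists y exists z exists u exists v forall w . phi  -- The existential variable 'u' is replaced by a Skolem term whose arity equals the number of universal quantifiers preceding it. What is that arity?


Quantifier prefix: exists x exists y exists z exists u exists v forall w
'u' is existentially quantified at position 4.
No universal quantifiers precede it.
Skolem function arity = 0 (a Skolem constant)

0


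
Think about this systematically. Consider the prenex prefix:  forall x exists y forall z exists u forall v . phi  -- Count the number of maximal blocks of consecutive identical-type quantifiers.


Quantifier-type sequence: A E A E A  (A=forall, E=exists)
Group into maximal same-type runs:
  Ax1 | Ex1 | Ax1 | Ex1 | Ax1
Number of blocks = 5

5


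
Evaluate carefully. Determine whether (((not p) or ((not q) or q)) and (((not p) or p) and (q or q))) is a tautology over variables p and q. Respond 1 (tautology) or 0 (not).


Check all 4 assignments:
p=0, q=0: 0
p=0, q=1: 1
p=1, q=0: 0
p=1, q=1: 1
Satisfying count = 2/4.
Tautology iff count = 4: no.

0


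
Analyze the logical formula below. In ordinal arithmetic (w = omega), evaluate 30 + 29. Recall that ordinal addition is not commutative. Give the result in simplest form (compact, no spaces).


Compute 30 + 29.
Ordinal + is associative but NOT commutative; for finite n>0, n + w = w but w + n stays w+n.
Both operands finite; ordinal + agrees with natural +: 30 + 29 = 59.
Result = 59

59


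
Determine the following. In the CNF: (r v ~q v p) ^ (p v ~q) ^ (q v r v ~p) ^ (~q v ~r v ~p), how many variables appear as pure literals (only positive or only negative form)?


Check each variable for pure literal status:
p: mixed (not pure)
q: mixed (not pure)
r: mixed (not pure)
Pure literal count = 0

0


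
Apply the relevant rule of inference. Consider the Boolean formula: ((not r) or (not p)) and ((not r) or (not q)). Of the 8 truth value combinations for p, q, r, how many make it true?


Evaluate all 8 assignments for p, q, r:
p=0, q=0, r=0: 1
p=0, q=0, r=1: 1
p=0, q=1, r=0: 1
p=0, q=1, r=1: 0
p=1, q=0, r=0: 1
p=1, q=0, r=1: 0
p=1, q=1, r=0: 1
p=1, q=1, r=1: 0
Satisfying count = 5

5


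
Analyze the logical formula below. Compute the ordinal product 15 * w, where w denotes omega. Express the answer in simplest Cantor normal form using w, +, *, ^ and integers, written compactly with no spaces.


Compute 15 * w.
Ordinal * is associative and left-distributive over +, but NOT commutative; for finite n>1, n*w = w but w*n stays w*n.
For finite n>0, n * w = sup{n*k : k<w} = w. So 15 * w = w.
Result = w

w


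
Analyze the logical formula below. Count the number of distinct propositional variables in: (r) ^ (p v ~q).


Identify each variable that appears in the formula.
Variables found: p, q, r
Count = 3

3


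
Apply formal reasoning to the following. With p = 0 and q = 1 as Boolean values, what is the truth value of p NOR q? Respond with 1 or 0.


p = 0, q = 1
Operation: p NOR q
Evaluate: 0 NOR 1 = 0

0


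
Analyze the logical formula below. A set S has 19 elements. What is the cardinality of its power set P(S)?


The power set of a set with n elements has 2^n elements.
|P(S)| = 2^19 = 524288

524288


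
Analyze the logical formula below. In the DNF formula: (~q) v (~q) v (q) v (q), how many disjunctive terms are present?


A DNF formula is a disjunction of terms (conjunctions).
Terms are separated by v.
Counting the disjuncts: 4 terms.

4


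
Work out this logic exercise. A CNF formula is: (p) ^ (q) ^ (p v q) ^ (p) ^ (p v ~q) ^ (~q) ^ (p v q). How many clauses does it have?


A CNF formula is a conjunction of clauses.
Clauses are separated by ^.
Counting the conjuncts: 7 clauses.

7


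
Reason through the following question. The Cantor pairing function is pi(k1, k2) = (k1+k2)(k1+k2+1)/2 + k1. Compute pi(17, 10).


k1 + k2 = 27
(k1+k2)(k1+k2+1)/2 = 27 * 28 / 2 = 378
pi = 378 + 17 = 395

395


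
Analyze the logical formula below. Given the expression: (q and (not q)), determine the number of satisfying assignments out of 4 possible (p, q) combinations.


Check all 4 assignments:
p=0, q=0: 0
p=0, q=1: 0
p=1, q=0: 0
p=1, q=1: 0
Count of True = 0

0


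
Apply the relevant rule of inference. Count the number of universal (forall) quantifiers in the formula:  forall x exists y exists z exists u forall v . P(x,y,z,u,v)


Quantifier prefix: forall x exists y exists z exists u forall v
Mark each quantifier type:
  U E E E U
Universal count = 2, Existential count = 3
Asked for universal (forall) quantifiers: 2

2


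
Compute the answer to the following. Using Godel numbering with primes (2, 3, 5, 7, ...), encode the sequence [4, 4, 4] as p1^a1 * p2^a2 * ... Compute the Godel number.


Encode each element as an exponent of the corresponding prime:
  2^4 = 16
  3^4 = 81
  5^4 = 625
Product = 16 * 81 * 625 = 810000

810000


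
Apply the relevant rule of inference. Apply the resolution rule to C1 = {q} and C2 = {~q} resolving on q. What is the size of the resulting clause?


Remove q from C1 and ~q from C2.
C1 remainder: {}
C2 remainder: {}
Union (resolvent): {} (empty clause)
Resolvent has 0 literal(s).

0


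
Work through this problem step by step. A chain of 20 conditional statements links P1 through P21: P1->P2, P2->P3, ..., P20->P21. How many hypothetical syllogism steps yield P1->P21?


With 20 implications in a chain connecting 21 propositions:
P1->P2, P2->P3, ..., P20->P21
Steps needed = (number of implications) - 1 = 20 - 1 = 19

19


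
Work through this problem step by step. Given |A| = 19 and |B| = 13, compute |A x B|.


The Cartesian product A x B contains all ordered pairs (a, b).
|A x B| = |A| * |B| = 19 * 13 = 247

247


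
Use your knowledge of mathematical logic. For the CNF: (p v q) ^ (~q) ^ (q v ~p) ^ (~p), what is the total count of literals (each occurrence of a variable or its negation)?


Counting literals in each clause:
Clause 1: 2 literal(s)
Clause 2: 1 literal(s)
Clause 3: 2 literal(s)
Clause 4: 1 literal(s)
Total = 6

6


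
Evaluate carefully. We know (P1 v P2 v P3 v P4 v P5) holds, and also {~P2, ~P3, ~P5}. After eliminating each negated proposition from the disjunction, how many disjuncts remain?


Original disjuncts (5): P1, P2, P3, P4, P5
Negated (eliminate): ~P2, ~P3, ~P5
Remaining disjuncts: P1, P4
Count = 5 - 3 = 2

2


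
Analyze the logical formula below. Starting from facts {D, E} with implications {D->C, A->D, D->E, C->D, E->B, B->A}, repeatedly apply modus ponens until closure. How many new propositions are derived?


Initial facts: {D, E}
Apply modus ponens to closure:
  D and D->C  =>  C
  E and E->B  =>  B
  B and B->A  =>  A
Final known: {A, B, C, D, E}
New propositions: {A, B, C}
Count = 3

3


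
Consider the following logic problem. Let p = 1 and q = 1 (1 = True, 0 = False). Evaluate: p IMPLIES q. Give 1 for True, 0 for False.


p = 1, q = 1
Operation: p IMPLIES q
Evaluate: 1 IMPLIES 1 = 1

1


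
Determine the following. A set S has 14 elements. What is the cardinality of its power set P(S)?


The power set of a set with n elements has 2^n elements.
|P(S)| = 2^14 = 16384

16384


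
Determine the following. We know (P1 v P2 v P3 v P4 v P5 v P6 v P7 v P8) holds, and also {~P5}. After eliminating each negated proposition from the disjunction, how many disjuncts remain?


Original disjuncts (8): P1, P2, P3, P4, P5, P6, P7, P8
Negated (eliminate): ~P5
Remaining disjuncts: P1, P2, P3, P4, P6, P7, P8
Count = 8 - 1 = 7

7


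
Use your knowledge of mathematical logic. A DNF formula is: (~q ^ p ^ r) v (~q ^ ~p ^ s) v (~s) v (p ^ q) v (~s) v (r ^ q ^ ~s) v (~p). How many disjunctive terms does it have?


A DNF formula is a disjunction of terms (conjunctions).
Terms are separated by v.
Counting the disjuncts: 7 terms.

7


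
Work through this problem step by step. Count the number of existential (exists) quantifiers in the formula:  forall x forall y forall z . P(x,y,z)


Quantifier prefix: forall x forall y forall z
Mark each quantifier type:
  U U U
Universal count = 3, Existential count = 0
Asked for existential (exists) quantifiers: 0

0


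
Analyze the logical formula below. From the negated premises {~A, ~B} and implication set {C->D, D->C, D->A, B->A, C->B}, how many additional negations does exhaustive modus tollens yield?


Initial negated facts: {~A, ~B}
Apply modus tollens to closure:
  ~A and D->A  =>  ~D
  ~B and C->B  =>  ~C
Final negated: {~A, ~B, ~C, ~D}
New negations: {~C, ~D}
Count = 2

2


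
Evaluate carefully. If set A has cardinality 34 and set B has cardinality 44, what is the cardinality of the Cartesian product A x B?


The Cartesian product A x B contains all ordered pairs (a, b).
|A x B| = |A| * |B| = 34 * 44 = 1496

1496


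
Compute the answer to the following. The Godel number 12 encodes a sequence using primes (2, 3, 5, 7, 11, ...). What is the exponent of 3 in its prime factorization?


Factorize 12 by dividing by 3 repeatedly.
Division steps: 3 divides 12 exactly 1 time(s).
Exponent of 3 = 1

1


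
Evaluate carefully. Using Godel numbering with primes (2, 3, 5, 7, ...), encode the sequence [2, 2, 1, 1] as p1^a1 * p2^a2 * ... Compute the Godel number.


Encode each element as an exponent of the corresponding prime:
  2^2 = 4
  3^2 = 9
  5^1 = 5
  7^1 = 7
Product = 4 * 9 * 5 * 7 = 1260

1260


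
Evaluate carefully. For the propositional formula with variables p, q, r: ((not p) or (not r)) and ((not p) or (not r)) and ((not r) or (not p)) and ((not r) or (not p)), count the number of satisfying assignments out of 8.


Evaluate all 8 assignments for p, q, r:
p=0, q=0, r=0: 1
p=0, q=0, r=1: 1
p=0, q=1, r=0: 1
p=0, q=1, r=1: 1
p=1, q=0, r=0: 1
p=1, q=0, r=1: 0
p=1, q=1, r=0: 1
p=1, q=1, r=1: 0
Satisfying count = 6

6


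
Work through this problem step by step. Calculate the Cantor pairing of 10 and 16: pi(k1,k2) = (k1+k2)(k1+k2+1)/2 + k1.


k1 + k2 = 26
(k1+k2)(k1+k2+1)/2 = 26 * 27 / 2 = 351
pi = 351 + 10 = 361

361


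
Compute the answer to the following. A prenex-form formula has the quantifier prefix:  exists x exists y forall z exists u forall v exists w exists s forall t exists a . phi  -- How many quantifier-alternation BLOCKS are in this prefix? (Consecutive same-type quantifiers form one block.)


Quantifier-type sequence: E E A E A E E A E  (A=forall, E=exists)
Group into maximal same-type runs:
  Ex2 | Ax1 | Ex1 | Ax1 | Ex2 | Ax1 | Ex1
Number of blocks = 7

7


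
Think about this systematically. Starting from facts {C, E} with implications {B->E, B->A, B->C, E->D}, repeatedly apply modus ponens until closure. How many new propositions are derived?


Initial facts: {C, E}
Apply modus ponens to closure:
  E and E->D  =>  D
Final known: {C, D, E}
New propositions: {D}
Count = 1

1


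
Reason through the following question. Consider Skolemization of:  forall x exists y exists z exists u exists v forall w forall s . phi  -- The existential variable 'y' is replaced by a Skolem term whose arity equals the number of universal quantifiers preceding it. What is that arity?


Quantifier prefix: forall x exists y exists z exists u exists v forall w forall s
'y' is existentially quantified at position 2.
Universal variables preceding it: x
Skolem function arity = 1

1


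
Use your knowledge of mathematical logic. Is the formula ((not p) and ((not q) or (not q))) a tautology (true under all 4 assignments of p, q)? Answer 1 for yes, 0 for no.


Check all 4 assignments:
p=0, q=0: 1
p=0, q=1: 0
p=1, q=0: 0
p=1, q=1: 0
Satisfying count = 1/4.
Tautology iff count = 4: no.

0


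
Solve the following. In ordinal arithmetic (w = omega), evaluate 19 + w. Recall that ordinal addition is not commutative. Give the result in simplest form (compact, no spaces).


Compute 19 + w.
Ordinal + is associative but NOT commutative; for finite n>0, n + w = w but w + n stays w+n.
Any finite left addend is absorbed by w on the right: 19 + w = w.
Result = w

w


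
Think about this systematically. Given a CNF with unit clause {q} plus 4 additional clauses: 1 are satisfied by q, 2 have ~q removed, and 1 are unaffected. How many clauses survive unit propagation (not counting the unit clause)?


Satisfied (removed): 1
Shortened (remain): 2
Unchanged (remain): 1
Remaining = 2 + 1 = 3

3


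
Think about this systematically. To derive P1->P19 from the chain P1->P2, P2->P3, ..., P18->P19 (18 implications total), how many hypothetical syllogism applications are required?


With 18 implications in a chain connecting 19 propositions:
P1->P2, P2->P3, ..., P18->P19
Steps needed = (number of implications) - 1 = 18 - 1 = 17

17


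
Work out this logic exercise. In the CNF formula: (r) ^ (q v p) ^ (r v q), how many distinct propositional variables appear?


Identify each variable that appears in the formula.
Variables found: p, q, r
Count = 3

3


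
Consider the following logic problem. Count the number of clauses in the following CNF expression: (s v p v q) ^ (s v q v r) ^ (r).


A CNF formula is a conjunction of clauses.
Clauses are separated by ^.
Counting the conjuncts: 3 clauses.

3


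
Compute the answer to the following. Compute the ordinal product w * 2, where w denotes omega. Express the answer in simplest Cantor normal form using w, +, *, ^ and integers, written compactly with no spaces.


Compute w * 2.
Ordinal * is associative and left-distributive over +, but NOT commutative; for finite n>1, n*w = w but w*n stays w*n.
w * 2 means 2 copies of w concatenated: w*2.
Result = w*2

w*2


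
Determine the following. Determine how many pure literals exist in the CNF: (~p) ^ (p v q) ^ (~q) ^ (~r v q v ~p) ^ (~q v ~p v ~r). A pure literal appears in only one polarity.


Check each variable for pure literal status:
p: mixed (not pure)
q: mixed (not pure)
r: pure negative
Pure literal count = 1

1


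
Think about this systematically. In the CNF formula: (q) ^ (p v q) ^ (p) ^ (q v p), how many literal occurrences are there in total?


Counting literals in each clause:
Clause 1: 1 literal(s)
Clause 2: 2 literal(s)
Clause 3: 1 literal(s)
Clause 4: 2 literal(s)
Total = 6

6


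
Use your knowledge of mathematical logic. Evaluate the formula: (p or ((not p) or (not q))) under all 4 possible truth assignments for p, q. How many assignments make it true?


Check all 4 assignments:
p=0, q=0: 1
p=0, q=1: 1
p=1, q=0: 1
p=1, q=1: 1
Count of True = 4

4


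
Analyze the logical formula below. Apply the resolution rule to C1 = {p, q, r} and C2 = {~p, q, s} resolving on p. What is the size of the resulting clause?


Remove p from C1 and ~p from C2.
C1 remainder: {q, r}
C2 remainder: {q, s}
Union (resolvent): {q, r, s}
Resolvent has 3 literal(s).

3


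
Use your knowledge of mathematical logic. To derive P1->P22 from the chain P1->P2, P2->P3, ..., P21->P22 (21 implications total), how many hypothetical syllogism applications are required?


With 21 implications in a chain connecting 22 propositions:
P1->P2, P2->P3, ..., P21->P22
Steps needed = (number of implications) - 1 = 21 - 1 = 20

20


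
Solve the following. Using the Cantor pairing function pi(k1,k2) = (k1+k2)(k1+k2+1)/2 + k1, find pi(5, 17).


k1 + k2 = 22
(k1+k2)(k1+k2+1)/2 = 22 * 23 / 2 = 253
pi = 253 + 5 = 258

258


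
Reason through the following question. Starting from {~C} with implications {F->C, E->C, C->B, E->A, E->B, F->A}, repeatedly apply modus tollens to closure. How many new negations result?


Initial negated facts: {~C}
Apply modus tollens to closure:
  ~C and F->C  =>  ~F
  ~C and E->C  =>  ~E
Final negated: {~C, ~E, ~F}
New negations: {~E, ~F}
Count = 2

2


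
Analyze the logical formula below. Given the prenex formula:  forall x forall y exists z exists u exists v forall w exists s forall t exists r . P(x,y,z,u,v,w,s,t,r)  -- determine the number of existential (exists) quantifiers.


Quantifier prefix: forall x forall y exists z exists u exists v forall w exists s forall t exists r
Mark each quantifier type:
  U U E E E U E U E
Universal count = 4, Existential count = 5
Asked for existential (exists) quantifiers: 5

5


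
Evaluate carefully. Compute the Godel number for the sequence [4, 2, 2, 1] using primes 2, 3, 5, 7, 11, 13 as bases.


Encode each element as an exponent of the corresponding prime:
  2^4 = 16
  3^2 = 9
  5^2 = 25
  7^1 = 7
Product = 16 * 9 * 25 * 7 = 25200

25200


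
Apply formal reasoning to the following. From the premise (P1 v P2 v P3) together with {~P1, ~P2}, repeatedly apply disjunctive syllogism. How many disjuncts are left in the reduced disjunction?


Original disjuncts (3): P1, P2, P3
Negated (eliminate): ~P1, ~P2
Remaining disjuncts: P3
Count = 3 - 2 = 1

1


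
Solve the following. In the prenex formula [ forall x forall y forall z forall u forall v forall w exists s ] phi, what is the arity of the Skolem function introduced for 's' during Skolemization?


Quantifier prefix: forall x forall y forall z forall u forall v forall w exists s
's' is existentially quantified at position 7.
Universal variables preceding it: x, y, z, u, v, w
Skolem function arity = 6

6


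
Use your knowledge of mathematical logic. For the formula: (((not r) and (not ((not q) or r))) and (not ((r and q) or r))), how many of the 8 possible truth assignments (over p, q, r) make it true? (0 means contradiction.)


Check all 8 assignments:
p=0, q=0, r=0: 0
p=0, q=0, r=1: 0
p=0, q=1, r=0: 1
p=0, q=1, r=1: 0
p=1, q=0, r=0: 0
p=1, q=0, r=1: 0
p=1, q=1, r=0: 1
p=1, q=1, r=1: 0
Count of True = 2

2


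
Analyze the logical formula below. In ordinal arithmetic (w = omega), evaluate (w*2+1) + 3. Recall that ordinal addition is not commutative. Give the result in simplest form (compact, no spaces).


Compute (w*2+1) + 3.
Ordinal + is associative but NOT commutative; for finite n>0, n + w = w but w + n stays w+n.
By associativity: (w*2+1) + 3 = w*2 + (1+3) = w*2+4.
Result = w*2+4

w*2+4


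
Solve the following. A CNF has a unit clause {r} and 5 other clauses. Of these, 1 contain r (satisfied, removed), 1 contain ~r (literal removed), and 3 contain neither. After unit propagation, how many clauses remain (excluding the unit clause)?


Satisfied (removed): 1
Shortened (remain): 1
Unchanged (remain): 3
Remaining = 1 + 3 = 4

4


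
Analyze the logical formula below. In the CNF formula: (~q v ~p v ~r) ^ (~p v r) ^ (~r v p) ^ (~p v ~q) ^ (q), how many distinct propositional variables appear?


Identify each variable that appears in the formula.
Variables found: p, q, r
Count = 3

3


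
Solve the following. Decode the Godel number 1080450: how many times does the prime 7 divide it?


Factorize 1080450 by dividing by 7 repeatedly.
Division steps: 7 divides 1080450 exactly 4 time(s).
Exponent of 7 = 4

4


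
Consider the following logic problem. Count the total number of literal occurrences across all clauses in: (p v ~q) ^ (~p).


Counting literals in each clause:
Clause 1: 2 literal(s)
Clause 2: 1 literal(s)
Total = 3

3


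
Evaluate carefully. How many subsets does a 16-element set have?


The power set of a set with n elements has 2^n elements.
|P(S)| = 2^16 = 65536

65536


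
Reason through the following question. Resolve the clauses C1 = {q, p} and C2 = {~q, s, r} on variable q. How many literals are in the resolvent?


Remove q from C1 and ~q from C2.
C1 remainder: {p}
C2 remainder: {s, r}
Union (resolvent): {p, r, s}
Resolvent has 3 literal(s).

3


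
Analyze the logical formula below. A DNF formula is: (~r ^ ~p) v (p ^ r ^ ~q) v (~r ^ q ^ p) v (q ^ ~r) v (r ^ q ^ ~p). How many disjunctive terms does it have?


A DNF formula is a disjunction of terms (conjunctions).
Terms are separated by v.
Counting the disjuncts: 5 terms.

5


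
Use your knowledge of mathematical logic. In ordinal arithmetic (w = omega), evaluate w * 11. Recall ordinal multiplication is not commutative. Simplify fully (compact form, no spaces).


Compute w * 11.
Ordinal * is associative and left-distributive over +, but NOT commutative; for finite n>1, n*w = w but w*n stays w*n.
w * 11 means 11 copies of w concatenated: w*11.
Result = w*11

w*11


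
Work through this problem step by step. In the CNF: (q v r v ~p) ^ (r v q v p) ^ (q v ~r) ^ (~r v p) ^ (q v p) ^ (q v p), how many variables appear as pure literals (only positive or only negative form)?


Check each variable for pure literal status:
p: mixed (not pure)
q: pure positive
r: mixed (not pure)
Pure literal count = 1

1


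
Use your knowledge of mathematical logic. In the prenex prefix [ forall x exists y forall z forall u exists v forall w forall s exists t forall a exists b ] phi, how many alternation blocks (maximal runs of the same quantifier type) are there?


Quantifier-type sequence: A E A A E A A E A E  (A=forall, E=exists)
Group into maximal same-type runs:
  Ax1 | Ex1 | Ax2 | Ex1 | Ax2 | Ex1 | Ax1 | Ex1
Number of blocks = 8

8


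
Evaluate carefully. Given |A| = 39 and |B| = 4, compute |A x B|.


The Cartesian product A x B contains all ordered pairs (a, b).
|A x B| = |A| * |B| = 39 * 4 = 156

156


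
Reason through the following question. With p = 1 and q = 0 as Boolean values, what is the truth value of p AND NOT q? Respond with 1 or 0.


p = 1, q = 0
Operation: p AND NOT q
Evaluate: 1 AND NOT 0 = 1

1


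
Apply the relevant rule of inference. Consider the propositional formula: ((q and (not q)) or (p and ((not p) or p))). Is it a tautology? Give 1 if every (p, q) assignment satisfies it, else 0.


Check all 4 assignments:
p=0, q=0: 0
p=0, q=1: 0
p=1, q=0: 1
p=1, q=1: 1
Satisfying count = 2/4.
Tautology iff count = 4: no.

0


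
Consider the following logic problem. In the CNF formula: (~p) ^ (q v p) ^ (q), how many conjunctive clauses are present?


A CNF formula is a conjunction of clauses.
Clauses are separated by ^.
Counting the conjuncts: 3 clauses.

3


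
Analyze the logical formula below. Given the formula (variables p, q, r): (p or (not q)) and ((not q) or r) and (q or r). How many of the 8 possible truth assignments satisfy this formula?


Evaluate all 8 assignments for p, q, r:
p=0, q=0, r=0: 0
p=0, q=0, r=1: 1
p=0, q=1, r=0: 0
p=0, q=1, r=1: 0
p=1, q=0, r=0: 0
p=1, q=0, r=1: 1
p=1, q=1, r=0: 0
p=1, q=1, r=1: 1
Satisfying count = 3

3


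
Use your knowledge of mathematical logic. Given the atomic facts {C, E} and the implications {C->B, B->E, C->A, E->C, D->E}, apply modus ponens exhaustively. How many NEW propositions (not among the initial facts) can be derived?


Initial facts: {C, E}
Apply modus ponens to closure:
  C and C->B  =>  B
  C and C->A  =>  A
Final known: {A, B, C, E}
New propositions: {A, B}
Count = 2

2


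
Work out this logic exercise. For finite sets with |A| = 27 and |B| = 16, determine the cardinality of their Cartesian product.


The Cartesian product A x B contains all ordered pairs (a, b).
|A x B| = |A| * |B| = 27 * 16 = 432

432


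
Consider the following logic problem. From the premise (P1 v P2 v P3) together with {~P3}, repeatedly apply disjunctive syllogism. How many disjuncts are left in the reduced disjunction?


Original disjuncts (3): P1, P2, P3
Negated (eliminate): ~P3
Remaining disjuncts: P1, P2
Count = 3 - 1 = 2

2
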